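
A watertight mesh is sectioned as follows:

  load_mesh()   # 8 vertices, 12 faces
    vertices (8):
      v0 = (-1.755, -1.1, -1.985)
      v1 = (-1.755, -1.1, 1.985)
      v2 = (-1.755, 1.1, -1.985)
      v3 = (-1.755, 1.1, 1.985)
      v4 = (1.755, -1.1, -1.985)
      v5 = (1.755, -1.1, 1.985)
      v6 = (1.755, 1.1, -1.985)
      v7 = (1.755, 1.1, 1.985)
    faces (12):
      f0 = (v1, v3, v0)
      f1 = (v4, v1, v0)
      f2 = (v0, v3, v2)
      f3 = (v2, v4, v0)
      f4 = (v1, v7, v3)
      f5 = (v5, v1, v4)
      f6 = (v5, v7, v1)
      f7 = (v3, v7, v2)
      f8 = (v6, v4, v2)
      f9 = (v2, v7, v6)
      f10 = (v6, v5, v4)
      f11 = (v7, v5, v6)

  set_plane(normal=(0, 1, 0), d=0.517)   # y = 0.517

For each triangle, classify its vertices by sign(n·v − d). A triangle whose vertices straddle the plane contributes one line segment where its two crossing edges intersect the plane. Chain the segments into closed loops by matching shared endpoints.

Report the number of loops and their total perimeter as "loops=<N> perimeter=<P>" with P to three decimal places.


Straddling triangles (8 of 12):
  (v1,v3,v0) [-+-] → (-1.755, 0.517, 1.985)–(-1.755, 0.517, 0.93295)  len=1.0521
  (v0,v3,v2) [-++] → (-1.755, 0.517, 0.93295)–(-1.755, 0.517, -1.985)  len=2.9180
  (v2,v4,v0) [+--] → (-0.82485, 0.517, -1.985)–(-1.755, 0.517, -1.985)  len=0.9302
  (v1,v7,v3) [-++] → (0.82485, 0.517, 1.985)–(-1.755, 0.517, 1.985)  len=2.5798
  (v5,v7,v1) [-+-] → (1.755, 0.517, 1.985)–(0.82485, 0.517, 1.985)  len=0.9302
  (v6,v4,v2) [+-+] → (1.755, 0.517, -1.985)–(-0.82485, 0.517, -1.985)  len=2.5798
  (v6,v5,v4) [+--] → (1.755, 0.517, -0.93295)–(1.755, 0.517, -1.985)  len=1.0521
  (v7,v5,v6) [+-+] → (1.755, 0.517, 1.985)–(1.755, 0.517, -0.93295)  len=2.9180

Chained into 1 loop(s):
  loop 1: 8 segments, perimeter = 14.9600
Total perimeter = 14.960

loops=1 perimeter=14.960


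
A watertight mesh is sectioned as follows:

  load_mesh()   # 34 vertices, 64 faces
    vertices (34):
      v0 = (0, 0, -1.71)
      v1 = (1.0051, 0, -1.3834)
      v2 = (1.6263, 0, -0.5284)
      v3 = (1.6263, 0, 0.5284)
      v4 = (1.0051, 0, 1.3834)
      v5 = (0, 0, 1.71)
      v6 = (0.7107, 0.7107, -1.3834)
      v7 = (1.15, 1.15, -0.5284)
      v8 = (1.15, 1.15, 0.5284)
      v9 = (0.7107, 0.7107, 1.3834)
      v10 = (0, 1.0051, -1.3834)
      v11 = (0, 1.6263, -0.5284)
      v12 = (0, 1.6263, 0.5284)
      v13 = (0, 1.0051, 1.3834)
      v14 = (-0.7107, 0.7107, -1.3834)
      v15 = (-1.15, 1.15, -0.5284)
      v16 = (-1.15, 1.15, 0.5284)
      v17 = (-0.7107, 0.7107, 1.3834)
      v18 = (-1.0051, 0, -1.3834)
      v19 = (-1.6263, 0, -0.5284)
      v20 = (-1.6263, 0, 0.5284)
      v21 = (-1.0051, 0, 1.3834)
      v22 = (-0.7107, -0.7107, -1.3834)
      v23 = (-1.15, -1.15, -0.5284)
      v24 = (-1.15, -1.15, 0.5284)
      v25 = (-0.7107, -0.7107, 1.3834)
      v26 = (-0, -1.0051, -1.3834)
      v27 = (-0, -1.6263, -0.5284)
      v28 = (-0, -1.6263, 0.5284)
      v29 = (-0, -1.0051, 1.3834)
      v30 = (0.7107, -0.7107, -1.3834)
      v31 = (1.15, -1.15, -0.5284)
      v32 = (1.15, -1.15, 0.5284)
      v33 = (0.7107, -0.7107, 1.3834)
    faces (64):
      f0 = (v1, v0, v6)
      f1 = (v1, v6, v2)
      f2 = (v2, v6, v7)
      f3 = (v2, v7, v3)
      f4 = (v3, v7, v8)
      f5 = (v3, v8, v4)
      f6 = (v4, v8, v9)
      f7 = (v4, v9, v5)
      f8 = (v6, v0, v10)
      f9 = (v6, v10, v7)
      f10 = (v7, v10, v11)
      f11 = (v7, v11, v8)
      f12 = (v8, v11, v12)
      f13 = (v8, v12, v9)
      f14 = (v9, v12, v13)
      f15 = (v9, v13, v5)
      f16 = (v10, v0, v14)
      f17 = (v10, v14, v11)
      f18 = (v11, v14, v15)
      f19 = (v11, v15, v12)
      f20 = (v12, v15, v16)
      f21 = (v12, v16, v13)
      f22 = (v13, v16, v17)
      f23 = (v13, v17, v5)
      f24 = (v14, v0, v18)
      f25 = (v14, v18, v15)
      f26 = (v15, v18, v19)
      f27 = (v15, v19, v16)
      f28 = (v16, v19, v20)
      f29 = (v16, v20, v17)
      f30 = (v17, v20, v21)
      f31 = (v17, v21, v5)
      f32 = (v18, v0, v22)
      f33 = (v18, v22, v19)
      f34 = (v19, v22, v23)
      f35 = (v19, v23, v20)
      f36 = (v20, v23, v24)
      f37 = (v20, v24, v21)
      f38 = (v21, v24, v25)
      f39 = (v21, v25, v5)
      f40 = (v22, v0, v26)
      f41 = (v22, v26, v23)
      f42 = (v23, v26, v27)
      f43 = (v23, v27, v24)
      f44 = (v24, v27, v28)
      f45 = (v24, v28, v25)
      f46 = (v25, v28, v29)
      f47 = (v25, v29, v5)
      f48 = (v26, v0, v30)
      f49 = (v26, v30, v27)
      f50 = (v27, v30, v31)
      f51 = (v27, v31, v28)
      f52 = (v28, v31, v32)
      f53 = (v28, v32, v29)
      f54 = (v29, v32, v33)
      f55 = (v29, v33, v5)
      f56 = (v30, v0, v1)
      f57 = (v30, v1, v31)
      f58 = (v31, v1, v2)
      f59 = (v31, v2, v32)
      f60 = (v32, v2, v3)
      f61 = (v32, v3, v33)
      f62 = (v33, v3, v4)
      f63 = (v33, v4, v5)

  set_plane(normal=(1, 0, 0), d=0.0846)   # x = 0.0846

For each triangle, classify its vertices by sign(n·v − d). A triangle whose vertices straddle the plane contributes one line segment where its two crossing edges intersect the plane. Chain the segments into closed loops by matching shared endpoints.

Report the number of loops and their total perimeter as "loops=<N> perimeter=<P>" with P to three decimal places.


loops=1 perimeter=10.407

Straddling triangles (20 of 64):
  (v1,v0,v6) [+-+] → (0.0846, 0, -1.68251)–(0.0846, 0.0846, -1.67112)  len=0.0854
  (v4,v9,v5) [++-] → (0.0846, 0.0846, 1.67112)–(0.0846, 0, 1.68251)  len=0.0854
  (v6,v0,v10) [+--] → (0.0846, 0.0846, -1.67112)–(0.0846, 0.970055, -1.3834)  len=0.9310
  (v6,v10,v7) [+-+] → (0.0846, 0.970055, -1.3834)–(0.0846, 1.01576, -1.3205)  len=0.0778
  (v7,v10,v11) [+--] → (0.0846, 1.01576, -1.3205)–(0.0846, 1.59126, -0.5284)  len=0.9791
  (v7,v11,v8) [+-+] → (0.0846, 1.59126, -0.5284)–(0.0846, 1.59126, -0.450656)  len=0.0777
  (v8,v11,v12) [+--] → (0.0846, 1.59126, -0.450656)–(0.0846, 1.59126, 0.5284)  len=0.9791
  (v8,v12,v9) [+-+] → (0.0846, 1.59126, 0.5284)–(0.0846, 1.51731, 0.630177)  len=0.1258
  (v9,v12,v13) [+--] → (0.0846, 1.51731, 0.630177)–(0.0846, 0.970055, 1.3834)  len=0.9310
  (v9,v13,v5) [+--] → (0.0846, 0.970055, 1.3834)–(0.0846, 0.0846, 1.67112)  len=0.9310
  (v26,v0,v30) [--+] → (0.0846, -0.0846, -1.67112)–(0.0846, -0.970055, -1.3834)  len=0.9310
  (v26,v30,v27) [-+-] → (0.0846, -0.970055, -1.3834)–(0.0846, -1.51731, -0.630177)  len=0.9310
  (v27,v30,v31) [-++] → (0.0846, -1.51731, -0.630177)–(0.0846, -1.59126, -0.5284)  len=0.1258
  (v27,v31,v28) [-+-] → (0.0846, -1.59126, -0.5284)–(0.0846, -1.59126, 0.450656)  len=0.9791
  (v28,v31,v32) [-++] → (0.0846, -1.59126, 0.450656)–(0.0846, -1.59126, 0.5284)  len=0.0777
  (v28,v32,v29) [-+-] → (0.0846, -1.59126, 0.5284)–(0.0846, -1.01576, 1.3205)  len=0.9791
  (v29,v32,v33) [-++] → (0.0846, -1.01576, 1.3205)–(0.0846, -0.970055, 1.3834)  len=0.0778
  (v29,v33,v5) [-+-] → (0.0846, -0.970055, 1.3834)–(0.0846, -0.0846, 1.67112)  len=0.9310
  (v30,v0,v1) [+-+] → (0.0846, -0.0846, -1.67112)–(0.0846, 0, -1.68251)  len=0.0854
  (v33,v4,v5) [++-] → (0.0846, 0, 1.68251)–(0.0846, -0.0846, 1.67112)  len=0.0854

Chained into 1 loop(s):
  loop 1: 20 segments, perimeter = 10.4065
Total perimeter = 10.407


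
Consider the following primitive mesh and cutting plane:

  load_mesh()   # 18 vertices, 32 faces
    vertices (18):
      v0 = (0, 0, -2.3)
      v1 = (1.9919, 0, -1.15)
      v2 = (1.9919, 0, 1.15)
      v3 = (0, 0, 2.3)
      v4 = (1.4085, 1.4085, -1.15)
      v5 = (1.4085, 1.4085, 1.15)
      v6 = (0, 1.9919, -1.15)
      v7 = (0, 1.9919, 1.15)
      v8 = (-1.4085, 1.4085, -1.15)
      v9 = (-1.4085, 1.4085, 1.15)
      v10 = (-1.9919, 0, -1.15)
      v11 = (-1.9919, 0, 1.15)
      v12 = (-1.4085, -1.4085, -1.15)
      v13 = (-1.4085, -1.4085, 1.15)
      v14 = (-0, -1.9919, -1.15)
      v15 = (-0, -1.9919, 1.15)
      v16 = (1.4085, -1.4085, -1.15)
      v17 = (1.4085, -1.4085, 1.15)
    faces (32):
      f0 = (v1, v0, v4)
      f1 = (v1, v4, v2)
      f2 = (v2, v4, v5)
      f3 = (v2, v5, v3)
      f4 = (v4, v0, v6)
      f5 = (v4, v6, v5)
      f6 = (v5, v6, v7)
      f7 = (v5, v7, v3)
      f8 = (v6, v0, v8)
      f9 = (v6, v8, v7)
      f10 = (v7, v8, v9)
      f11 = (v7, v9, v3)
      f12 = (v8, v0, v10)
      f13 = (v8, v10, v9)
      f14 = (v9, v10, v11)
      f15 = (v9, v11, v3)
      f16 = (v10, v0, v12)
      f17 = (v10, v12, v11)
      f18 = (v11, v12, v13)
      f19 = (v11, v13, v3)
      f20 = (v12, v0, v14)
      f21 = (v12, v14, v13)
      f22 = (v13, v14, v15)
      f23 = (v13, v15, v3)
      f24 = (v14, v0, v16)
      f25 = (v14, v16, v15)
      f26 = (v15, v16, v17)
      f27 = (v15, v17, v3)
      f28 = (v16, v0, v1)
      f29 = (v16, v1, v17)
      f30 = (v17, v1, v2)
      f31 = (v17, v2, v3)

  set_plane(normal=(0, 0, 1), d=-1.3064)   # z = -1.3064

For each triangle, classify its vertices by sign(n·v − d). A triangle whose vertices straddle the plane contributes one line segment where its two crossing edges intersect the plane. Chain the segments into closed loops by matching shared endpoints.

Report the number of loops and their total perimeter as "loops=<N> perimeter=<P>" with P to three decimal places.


Straddling triangles (8 of 32):
  (v1,v0,v4) [+-+] → (1.721, 0, -1.3064)–(1.21694, 1.21694, -1.3064)  len=1.3172
  (v4,v0,v6) [+-+] → (1.21694, 1.21694, -1.3064)–(0, 1.721, -1.3064)  len=1.3172
  (v6,v0,v8) [+-+] → (0, 1.721, -1.3064)–(-1.21694, 1.21694, -1.3064)  len=1.3172
  (v8,v0,v10) [+-+] → (-1.21694, 1.21694, -1.3064)–(-1.721, 0, -1.3064)  len=1.3172
  (v10,v0,v12) [+-+] → (-1.721, 0, -1.3064)–(-1.21694, -1.21694, -1.3064)  len=1.3172
  (v12,v0,v14) [+-+] → (-1.21694, -1.21694, -1.3064)–(0, -1.721, -1.3064)  len=1.3172
  (v14,v0,v16) [+-+] → (0, -1.721, -1.3064)–(1.21694, -1.21694, -1.3064)  len=1.3172
  (v16,v0,v1) [+-+] → (1.21694, -1.21694, -1.3064)–(1.721, 0, -1.3064)  len=1.3172

Chained into 1 loop(s):
  loop 1: 8 segments, perimeter = 10.5376
Total perimeter = 10.538

loops=1 perimeter=10.538


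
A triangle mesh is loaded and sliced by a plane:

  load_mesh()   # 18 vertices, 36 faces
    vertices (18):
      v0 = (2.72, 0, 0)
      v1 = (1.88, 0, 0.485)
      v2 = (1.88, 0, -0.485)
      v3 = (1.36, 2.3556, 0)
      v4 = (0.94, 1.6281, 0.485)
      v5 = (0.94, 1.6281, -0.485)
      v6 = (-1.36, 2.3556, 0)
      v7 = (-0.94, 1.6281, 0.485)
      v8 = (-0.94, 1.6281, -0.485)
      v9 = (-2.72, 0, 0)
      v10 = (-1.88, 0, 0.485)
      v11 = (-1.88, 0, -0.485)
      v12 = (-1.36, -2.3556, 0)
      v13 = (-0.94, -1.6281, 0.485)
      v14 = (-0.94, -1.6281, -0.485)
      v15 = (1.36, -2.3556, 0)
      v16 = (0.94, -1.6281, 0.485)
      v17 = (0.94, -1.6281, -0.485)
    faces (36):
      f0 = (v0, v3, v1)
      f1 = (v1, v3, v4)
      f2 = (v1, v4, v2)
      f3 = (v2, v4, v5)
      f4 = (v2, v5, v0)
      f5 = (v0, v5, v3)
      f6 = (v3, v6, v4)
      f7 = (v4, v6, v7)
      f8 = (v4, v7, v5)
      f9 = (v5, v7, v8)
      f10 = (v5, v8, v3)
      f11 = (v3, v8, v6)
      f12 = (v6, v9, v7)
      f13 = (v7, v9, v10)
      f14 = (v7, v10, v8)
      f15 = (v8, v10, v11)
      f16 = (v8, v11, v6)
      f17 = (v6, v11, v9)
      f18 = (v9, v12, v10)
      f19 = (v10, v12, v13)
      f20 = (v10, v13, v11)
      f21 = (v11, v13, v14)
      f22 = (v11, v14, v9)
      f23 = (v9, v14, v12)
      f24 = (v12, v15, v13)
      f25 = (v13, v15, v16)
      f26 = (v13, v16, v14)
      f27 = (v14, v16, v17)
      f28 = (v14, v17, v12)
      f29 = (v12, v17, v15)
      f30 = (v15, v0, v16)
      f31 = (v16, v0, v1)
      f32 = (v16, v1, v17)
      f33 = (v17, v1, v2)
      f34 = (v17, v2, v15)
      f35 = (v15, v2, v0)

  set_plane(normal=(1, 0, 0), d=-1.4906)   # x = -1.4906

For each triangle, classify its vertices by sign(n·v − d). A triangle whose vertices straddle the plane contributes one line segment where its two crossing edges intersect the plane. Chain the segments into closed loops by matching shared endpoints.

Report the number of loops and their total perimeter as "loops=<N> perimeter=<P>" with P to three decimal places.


Straddling triangles (12 of 36):
  (v6,v9,v7) [+-+] → (-1.4906, 2.12939, 0)–(-1.4906, 1.12449, 0.334977)  len=1.0593
  (v7,v9,v10) [+--] → (-1.4906, 1.12449, 0.334977)–(-1.4906, 0.674449, 0.485)  len=0.4744
  (v7,v10,v8) [+-+] → (-1.4906, 0.674449, 0.485)–(-1.4906, 0.674449, 0.0831723)  len=0.4018
  (v8,v10,v11) [+--] → (-1.4906, 0.674449, 0.0831723)–(-1.4906, 0.674449, -0.485)  len=0.5682
  (v8,v11,v6) [+-+] → (-1.4906, 0.674449, -0.485)–(-1.4906, 1.76398, -0.12181)  len=1.1485
  (v6,v11,v9) [+--] → (-1.4906, 1.76398, -0.12181)–(-1.4906, 2.12939, 0)  len=0.3852
  (v9,v12,v10) [-+-] → (-1.4906, -2.12939, 0)–(-1.4906, -1.76398, 0.12181)  len=0.3852
  (v10,v12,v13) [-++] → (-1.4906, -1.76398, 0.12181)–(-1.4906, -0.674449, 0.485)  len=1.1485
  (v10,v13,v11) [-+-] → (-1.4906, -0.674449, 0.485)–(-1.4906, -0.674449, -0.0831723)  len=0.5682
  (v11,v13,v14) [-++] → (-1.4906, -0.674449, -0.0831723)–(-1.4906, -0.674449, -0.485)  len=0.4018
  (v11,v14,v9) [-+-] → (-1.4906, -0.674449, -0.485)–(-1.4906, -1.12449, -0.334977)  len=0.4744
  (v9,v14,v12) [-++] → (-1.4906, -1.12449, -0.334977)–(-1.4906, -2.12939, 0)  len=1.0593

Chained into 2 loop(s):
  loop 1: 6 segments, perimeter = 4.0373
  loop 2: 6 segments, perimeter = 4.0373
Total perimeter = 8.075

loops=2 perimeter=8.075


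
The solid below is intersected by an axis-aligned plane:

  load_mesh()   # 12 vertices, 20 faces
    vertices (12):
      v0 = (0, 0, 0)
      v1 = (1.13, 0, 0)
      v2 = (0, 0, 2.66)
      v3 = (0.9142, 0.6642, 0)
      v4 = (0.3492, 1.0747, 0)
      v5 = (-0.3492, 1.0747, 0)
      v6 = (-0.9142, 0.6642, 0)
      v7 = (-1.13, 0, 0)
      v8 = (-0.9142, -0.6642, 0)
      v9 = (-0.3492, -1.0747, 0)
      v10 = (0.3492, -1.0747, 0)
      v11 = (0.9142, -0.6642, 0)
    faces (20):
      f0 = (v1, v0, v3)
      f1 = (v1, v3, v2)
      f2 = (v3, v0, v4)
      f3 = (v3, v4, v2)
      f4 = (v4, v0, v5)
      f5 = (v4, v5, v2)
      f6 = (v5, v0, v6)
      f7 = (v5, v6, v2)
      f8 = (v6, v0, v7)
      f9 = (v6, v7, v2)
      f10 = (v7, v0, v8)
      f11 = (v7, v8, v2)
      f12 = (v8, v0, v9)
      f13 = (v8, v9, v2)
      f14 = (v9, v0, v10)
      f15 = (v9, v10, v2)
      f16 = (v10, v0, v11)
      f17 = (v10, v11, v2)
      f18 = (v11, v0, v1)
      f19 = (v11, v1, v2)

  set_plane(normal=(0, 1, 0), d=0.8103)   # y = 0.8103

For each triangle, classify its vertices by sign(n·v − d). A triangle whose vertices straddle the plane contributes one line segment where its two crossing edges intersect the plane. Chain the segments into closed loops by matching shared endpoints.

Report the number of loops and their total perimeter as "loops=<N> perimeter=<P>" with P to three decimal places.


loops=1 perimeter=3.541

Straddling triangles (6 of 20):
  (v3,v0,v4) [--+] → (0.263289, 0.8103, 0)–(0.713112, 0.8103, 0)  len=0.4498
  (v3,v4,v2) [-+-] → (0.713112, 0.8103, 0)–(0.263289, 0.8103, 0.654419)  len=0.7941
  (v4,v0,v5) [+-+] → (0.263289, 0.8103, 0)–(-0.263289, 0.8103, 0)  len=0.5266
  (v4,v5,v2) [++-] → (-0.263289, 0.8103, 0.654419)–(0.263289, 0.8103, 0.654419)  len=0.5266
  (v5,v0,v6) [+--] → (-0.263289, 0.8103, 0)–(-0.713112, 0.8103, 0)  len=0.4498
  (v5,v6,v2) [+--] → (-0.713112, 0.8103, 0)–(-0.263289, 0.8103, 0.654419)  len=0.7941

Chained into 1 loop(s):
  loop 1: 6 segments, perimeter = 3.5410
Total perimeter = 3.541


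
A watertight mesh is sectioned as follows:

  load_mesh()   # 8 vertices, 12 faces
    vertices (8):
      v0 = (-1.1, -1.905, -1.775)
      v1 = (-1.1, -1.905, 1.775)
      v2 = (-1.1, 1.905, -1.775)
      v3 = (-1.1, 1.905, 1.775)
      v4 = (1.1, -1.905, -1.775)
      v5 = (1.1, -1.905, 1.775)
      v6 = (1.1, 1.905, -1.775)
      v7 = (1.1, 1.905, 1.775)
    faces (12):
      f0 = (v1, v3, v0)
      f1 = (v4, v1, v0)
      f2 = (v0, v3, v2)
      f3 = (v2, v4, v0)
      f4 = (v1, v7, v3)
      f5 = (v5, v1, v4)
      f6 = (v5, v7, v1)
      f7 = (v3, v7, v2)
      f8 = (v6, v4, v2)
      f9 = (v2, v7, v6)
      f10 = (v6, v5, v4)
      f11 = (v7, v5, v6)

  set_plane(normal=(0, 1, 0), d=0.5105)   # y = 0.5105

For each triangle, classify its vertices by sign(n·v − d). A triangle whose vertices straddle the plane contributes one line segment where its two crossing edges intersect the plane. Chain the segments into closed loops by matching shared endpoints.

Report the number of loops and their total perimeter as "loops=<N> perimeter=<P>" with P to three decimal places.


Straddling triangles (8 of 12):
  (v1,v3,v0) [-+-] → (-1.1, 0.5105, 1.775)–(-1.1, 0.5105, 0.475663)  len=1.2993
  (v0,v3,v2) [-++] → (-1.1, 0.5105, 0.475663)–(-1.1, 0.5105, -1.775)  len=2.2507
  (v2,v4,v0) [+--] → (-0.294777, 0.5105, -1.775)–(-1.1, 0.5105, -1.775)  len=0.8052
  (v1,v7,v3) [-++] → (0.294777, 0.5105, 1.775)–(-1.1, 0.5105, 1.775)  len=1.3948
  (v5,v7,v1) [-+-] → (1.1, 0.5105, 1.775)–(0.294777, 0.5105, 1.775)  len=0.8052
  (v6,v4,v2) [+-+] → (1.1, 0.5105, -1.775)–(-0.294777, 0.5105, -1.775)  len=1.3948
  (v6,v5,v4) [+--] → (1.1, 0.5105, -0.475663)–(1.1, 0.5105, -1.775)  len=1.2993
  (v7,v5,v6) [+-+] → (1.1, 0.5105, 1.775)–(1.1, 0.5105, -0.475663)  len=2.2507

Chained into 1 loop(s):
  loop 1: 8 segments, perimeter = 11.5000
Total perimeter = 11.500

loops=1 perimeter=11.500


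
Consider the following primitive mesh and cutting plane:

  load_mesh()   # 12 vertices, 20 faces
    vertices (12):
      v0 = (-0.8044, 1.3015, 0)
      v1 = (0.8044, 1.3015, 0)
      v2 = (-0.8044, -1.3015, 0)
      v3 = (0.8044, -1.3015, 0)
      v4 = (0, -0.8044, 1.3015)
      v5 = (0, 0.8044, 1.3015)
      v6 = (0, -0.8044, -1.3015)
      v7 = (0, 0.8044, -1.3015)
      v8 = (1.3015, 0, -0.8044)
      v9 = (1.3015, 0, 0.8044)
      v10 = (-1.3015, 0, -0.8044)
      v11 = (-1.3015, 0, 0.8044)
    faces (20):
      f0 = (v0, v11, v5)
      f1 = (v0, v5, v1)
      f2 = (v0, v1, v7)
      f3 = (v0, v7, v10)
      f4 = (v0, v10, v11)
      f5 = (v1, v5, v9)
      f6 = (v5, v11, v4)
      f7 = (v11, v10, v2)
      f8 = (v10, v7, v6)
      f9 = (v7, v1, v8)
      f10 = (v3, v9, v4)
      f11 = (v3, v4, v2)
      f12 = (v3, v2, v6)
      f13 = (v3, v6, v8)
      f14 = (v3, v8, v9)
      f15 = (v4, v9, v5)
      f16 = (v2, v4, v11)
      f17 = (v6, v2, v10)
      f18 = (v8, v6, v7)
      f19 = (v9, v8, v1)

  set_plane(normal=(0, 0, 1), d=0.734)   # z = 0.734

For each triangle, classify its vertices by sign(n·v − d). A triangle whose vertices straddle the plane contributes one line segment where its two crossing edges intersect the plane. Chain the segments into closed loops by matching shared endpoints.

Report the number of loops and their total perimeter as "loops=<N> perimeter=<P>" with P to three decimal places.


Straddling triangles (10 of 20):
  (v0,v11,v5) [-++] → (-1.25799, 0.113906, 0.734)–(-0.350747, 1.02115, 0.734)  len=1.2830
  (v0,v5,v1) [-+-] → (-0.350747, 1.02115, 0.734)–(0.350747, 1.02115, 0.734)  len=0.7015
  (v0,v10,v11) [--+] → (-1.3015, 0, 0.734)–(-1.25799, 0.113906, 0.734)  len=0.1219
  (v1,v5,v9) [-++] → (0.350747, 1.02115, 0.734)–(1.25799, 0.113906, 0.734)  len=1.2830
  (v11,v10,v2) [+--] → (-1.3015, 0, 0.734)–(-1.25799, -0.113906, 0.734)  len=0.1219
  (v3,v9,v4) [-++] → (1.25799, -0.113906, 0.734)–(0.350747, -1.02115, 0.734)  len=1.2830
  (v3,v4,v2) [-+-] → (0.350747, -1.02115, 0.734)–(-0.350747, -1.02115, 0.734)  len=0.7015
  (v3,v8,v9) [--+] → (1.3015, 0, 0.734)–(1.25799, -0.113906, 0.734)  len=0.1219
  (v2,v4,v11) [-++] → (-0.350747, -1.02115, 0.734)–(-1.25799, -0.113906, 0.734)  len=1.2830
  (v9,v8,v1) [+--] → (1.3015, 0, 0.734)–(1.25799, 0.113906, 0.734)  len=0.1219

Chained into 1 loop(s):
  loop 1: 10 segments, perimeter = 7.0229
Total perimeter = 7.023

loops=1 perimeter=7.023


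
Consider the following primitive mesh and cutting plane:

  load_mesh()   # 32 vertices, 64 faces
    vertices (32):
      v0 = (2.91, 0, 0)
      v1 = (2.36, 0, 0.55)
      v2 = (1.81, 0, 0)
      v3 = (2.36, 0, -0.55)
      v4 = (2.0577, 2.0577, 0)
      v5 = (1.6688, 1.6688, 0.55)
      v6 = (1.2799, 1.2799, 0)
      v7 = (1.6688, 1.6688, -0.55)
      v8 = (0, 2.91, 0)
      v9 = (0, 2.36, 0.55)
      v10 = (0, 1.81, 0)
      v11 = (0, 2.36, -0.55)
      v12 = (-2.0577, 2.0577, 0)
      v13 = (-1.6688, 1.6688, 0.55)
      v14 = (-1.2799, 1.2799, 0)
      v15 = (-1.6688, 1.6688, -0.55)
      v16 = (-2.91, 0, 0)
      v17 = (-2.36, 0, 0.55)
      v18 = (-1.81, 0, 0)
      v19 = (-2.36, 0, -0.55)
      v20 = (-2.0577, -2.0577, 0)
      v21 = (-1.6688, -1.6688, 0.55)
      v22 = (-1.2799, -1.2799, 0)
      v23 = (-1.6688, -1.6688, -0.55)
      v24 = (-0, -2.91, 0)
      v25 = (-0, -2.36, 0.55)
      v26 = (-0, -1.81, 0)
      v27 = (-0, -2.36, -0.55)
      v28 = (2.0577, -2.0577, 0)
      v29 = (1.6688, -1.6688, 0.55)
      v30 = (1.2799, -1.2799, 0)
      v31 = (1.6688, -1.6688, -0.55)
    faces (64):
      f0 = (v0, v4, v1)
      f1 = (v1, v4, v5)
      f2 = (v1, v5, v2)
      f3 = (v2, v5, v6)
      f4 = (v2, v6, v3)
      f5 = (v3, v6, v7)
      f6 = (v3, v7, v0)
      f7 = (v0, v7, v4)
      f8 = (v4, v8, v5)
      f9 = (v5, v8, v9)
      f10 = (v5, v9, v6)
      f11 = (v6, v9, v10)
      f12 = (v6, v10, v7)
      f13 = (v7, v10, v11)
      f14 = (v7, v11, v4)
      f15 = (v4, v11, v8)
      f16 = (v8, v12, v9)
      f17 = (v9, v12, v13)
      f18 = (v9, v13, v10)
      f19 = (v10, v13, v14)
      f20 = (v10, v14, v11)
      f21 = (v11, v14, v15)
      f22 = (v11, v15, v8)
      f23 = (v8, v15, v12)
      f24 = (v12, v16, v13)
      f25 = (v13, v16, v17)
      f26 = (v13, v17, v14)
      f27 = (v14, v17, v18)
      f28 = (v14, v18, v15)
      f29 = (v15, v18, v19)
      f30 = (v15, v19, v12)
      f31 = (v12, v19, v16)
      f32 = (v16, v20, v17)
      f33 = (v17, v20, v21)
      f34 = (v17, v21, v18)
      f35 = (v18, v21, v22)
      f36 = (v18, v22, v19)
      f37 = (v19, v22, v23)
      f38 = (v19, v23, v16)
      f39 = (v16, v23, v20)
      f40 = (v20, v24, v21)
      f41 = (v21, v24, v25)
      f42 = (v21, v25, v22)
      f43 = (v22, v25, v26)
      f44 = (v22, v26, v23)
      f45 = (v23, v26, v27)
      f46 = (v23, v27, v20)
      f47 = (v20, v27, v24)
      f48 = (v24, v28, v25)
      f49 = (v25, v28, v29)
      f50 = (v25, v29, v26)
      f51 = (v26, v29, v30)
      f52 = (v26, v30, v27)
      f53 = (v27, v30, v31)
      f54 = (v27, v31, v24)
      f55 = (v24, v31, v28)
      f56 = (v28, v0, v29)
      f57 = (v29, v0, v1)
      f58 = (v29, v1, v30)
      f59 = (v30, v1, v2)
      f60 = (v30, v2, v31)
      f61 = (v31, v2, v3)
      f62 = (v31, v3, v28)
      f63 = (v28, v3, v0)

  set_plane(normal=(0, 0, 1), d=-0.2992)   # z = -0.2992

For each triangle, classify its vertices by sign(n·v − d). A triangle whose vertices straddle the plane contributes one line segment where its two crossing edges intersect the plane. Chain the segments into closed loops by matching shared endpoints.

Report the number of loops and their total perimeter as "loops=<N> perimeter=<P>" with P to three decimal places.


loops=2 perimeter=28.900

Straddling triangles (32 of 64):
  (v2,v6,v3) [++-] → (1.86747, 0.583634, -0.2992)–(2.1092, 0, -0.2992)  len=0.6317
  (v3,v6,v7) [-+-] → (1.86747, 0.583634, -0.2992)–(1.49146, 1.49146, -0.2992)  len=0.9826
  (v3,v7,v0) [--+] → (2.23479, 0.907827, -0.2992)–(2.6108, 0, -0.2992)  len=0.9826
  (v0,v7,v4) [+-+] → (2.23479, 0.907827, -0.2992)–(1.84614, 1.84614, -0.2992)  len=1.0156
  (v6,v10,v7) [++-] → (0.907827, 1.73319, -0.2992)–(1.49146, 1.49146, -0.2992)  len=0.6317
  (v7,v10,v11) [-+-] → (0.907827, 1.73319, -0.2992)–(0, 2.1092, -0.2992)  len=0.9826
  (v7,v11,v4) [--+] → (0.938311, 2.22215, -0.2992)–(1.84614, 1.84614, -0.2992)  len=0.9826
  (v4,v11,v8) [+-+] → (0.938311, 2.22215, -0.2992)–(0, 2.6108, -0.2992)  len=1.0156
  (v10,v14,v11) [++-] → (-0.583634, 1.86747, -0.2992)–(0, 2.1092, -0.2992)  len=0.6317
  (v11,v14,v15) [-+-] → (-0.583634, 1.86747, -0.2992)–(-1.49146, 1.49146, -0.2992)  len=0.9826
  (v11,v15,v8) [--+] → (-0.907827, 2.23479, -0.2992)–(0, 2.6108, -0.2992)  len=0.9826
  (v8,v15,v12) [+-+] → (-0.907827, 2.23479, -0.2992)–(-1.84614, 1.84614, -0.2992)  len=1.0156
  (v14,v18,v15) [++-] → (-1.73319, 0.907827, -0.2992)–(-1.49146, 1.49146, -0.2992)  len=0.6317
  (v15,v18,v19) [-+-] → (-1.73319, 0.907827, -0.2992)–(-2.1092, 0, -0.2992)  len=0.9826
  (v15,v19,v12) [--+] → (-2.22215, 0.938311, -0.2992)–(-1.84614, 1.84614, -0.2992)  len=0.9826
  (v12,v19,v16) [+-+] → (-2.22215, 0.938311, -0.2992)–(-2.6108, 0, -0.2992)  len=1.0156
  (v18,v22,v19) [++-] → (-1.86747, -0.583634, -0.2992)–(-2.1092, 0, -0.2992)  len=0.6317
  (v19,v22,v23) [-+-] → (-1.86747, -0.583634, -0.2992)–(-1.49146, -1.49146, -0.2992)  len=0.9826
  (v19,v23,v16) [--+] → (-2.23479, -0.907827, -0.2992)–(-2.6108, 0, -0.2992)  len=0.9826
  (v16,v23,v20) [+-+] → (-2.23479, -0.907827, -0.2992)–(-1.84614, -1.84614, -0.2992)  len=1.0156
  (v22,v26,v23) [++-] → (-0.907827, -1.73319, -0.2992)–(-1.49146, -1.49146, -0.2992)  len=0.6317
  (v23,v26,v27) [-+-] → (-0.907827, -1.73319, -0.2992)–(0, -2.1092, -0.2992)  len=0.9826
  (v23,v27,v20) [--+] → (-0.938311, -2.22215, -0.2992)–(-1.84614, -1.84614, -0.2992)  len=0.9826
  (v20,v27,v24) [+-+] → (-0.938311, -2.22215, -0.2992)–(0, -2.6108, -0.2992)  len=1.0156
  (v26,v30,v27) [++-] → (0.583634, -1.86747, -0.2992)–(0, -2.1092, -0.2992)  len=0.6317
  (v27,v30,v31) [-+-] → (0.583634, -1.86747, -0.2992)–(1.49146, -1.49146, -0.2992)  len=0.9826
  (v27,v31,v24) [--+] → (0.907827, -2.23479, -0.2992)–(0, -2.6108, -0.2992)  len=0.9826
  (v24,v31,v28) [+-+] → (0.907827, -2.23479, -0.2992)–(1.84614, -1.84614, -0.2992)  len=1.0156
  (v30,v2,v31) [++-] → (1.73319, -0.907827, -0.2992)–(1.49146, -1.49146, -0.2992)  len=0.6317
  (v31,v2,v3) [-+-] → (1.73319, -0.907827, -0.2992)–(2.1092, 0, -0.2992)  len=0.9826
  (v31,v3,v28) [--+] → (2.22215, -0.938311, -0.2992)–(1.84614, -1.84614, -0.2992)  len=0.9826
  (v28,v3,v0) [+-+] → (2.22215, -0.938311, -0.2992)–(2.6108, 0, -0.2992)  len=1.0156

Chained into 2 loop(s):
  loop 1: 16 segments, perimeter = 12.9146
  loop 2: 16 segments, perimeter = 15.9859
Total perimeter = 28.900


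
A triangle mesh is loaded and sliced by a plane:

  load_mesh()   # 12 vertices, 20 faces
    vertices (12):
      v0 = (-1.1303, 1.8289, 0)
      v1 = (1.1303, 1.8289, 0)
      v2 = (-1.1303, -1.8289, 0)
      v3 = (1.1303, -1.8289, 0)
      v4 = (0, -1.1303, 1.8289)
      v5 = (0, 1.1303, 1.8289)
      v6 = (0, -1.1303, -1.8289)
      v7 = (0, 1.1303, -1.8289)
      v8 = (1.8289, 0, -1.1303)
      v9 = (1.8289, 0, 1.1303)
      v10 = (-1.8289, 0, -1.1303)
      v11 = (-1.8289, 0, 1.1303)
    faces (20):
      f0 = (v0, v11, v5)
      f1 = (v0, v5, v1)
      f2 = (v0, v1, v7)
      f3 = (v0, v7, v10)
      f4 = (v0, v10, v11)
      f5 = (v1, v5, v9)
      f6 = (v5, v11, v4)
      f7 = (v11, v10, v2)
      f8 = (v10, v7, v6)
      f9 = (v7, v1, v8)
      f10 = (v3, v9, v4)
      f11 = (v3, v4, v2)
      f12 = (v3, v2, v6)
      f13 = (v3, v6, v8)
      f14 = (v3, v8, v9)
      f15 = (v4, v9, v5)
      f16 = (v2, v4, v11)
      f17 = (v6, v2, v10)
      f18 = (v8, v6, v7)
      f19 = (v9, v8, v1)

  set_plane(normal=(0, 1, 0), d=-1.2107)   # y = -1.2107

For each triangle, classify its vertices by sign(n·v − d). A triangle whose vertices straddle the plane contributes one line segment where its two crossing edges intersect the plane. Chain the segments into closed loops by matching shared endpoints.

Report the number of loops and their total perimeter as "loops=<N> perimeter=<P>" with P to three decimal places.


Straddling triangles (8 of 20):
  (v11,v10,v2) [++-] → (-1.36644, -1.2107, -0.382061)–(-1.36644, -1.2107, 0.382061)  len=0.7641
  (v3,v9,v4) [-++] → (1.36644, -1.2107, 0.382061)–(0.130083, -1.2107, 1.61842)  len=1.7485
  (v3,v4,v2) [-+-] → (0.130083, -1.2107, 1.61842)–(-0.130083, -1.2107, 1.61842)  len=0.2602
  (v3,v2,v6) [--+] → (-0.130083, -1.2107, -1.61842)–(0.130083, -1.2107, -1.61842)  len=0.2602
  (v3,v6,v8) [-++] → (0.130083, -1.2107, -1.61842)–(1.36644, -1.2107, -0.382061)  len=1.7485
  (v3,v8,v9) [-++] → (1.36644, -1.2107, -0.382061)–(1.36644, -1.2107, 0.382061)  len=0.7641
  (v2,v4,v11) [-++] → (-0.130083, -1.2107, 1.61842)–(-1.36644, -1.2107, 0.382061)  len=1.7485
  (v6,v2,v10) [+-+] → (-0.130083, -1.2107, -1.61842)–(-1.36644, -1.2107, -0.382061)  len=1.7485

Chained into 1 loop(s):
  loop 1: 8 segments, perimeter = 9.0425
Total perimeter = 9.042

loops=1 perimeter=9.042


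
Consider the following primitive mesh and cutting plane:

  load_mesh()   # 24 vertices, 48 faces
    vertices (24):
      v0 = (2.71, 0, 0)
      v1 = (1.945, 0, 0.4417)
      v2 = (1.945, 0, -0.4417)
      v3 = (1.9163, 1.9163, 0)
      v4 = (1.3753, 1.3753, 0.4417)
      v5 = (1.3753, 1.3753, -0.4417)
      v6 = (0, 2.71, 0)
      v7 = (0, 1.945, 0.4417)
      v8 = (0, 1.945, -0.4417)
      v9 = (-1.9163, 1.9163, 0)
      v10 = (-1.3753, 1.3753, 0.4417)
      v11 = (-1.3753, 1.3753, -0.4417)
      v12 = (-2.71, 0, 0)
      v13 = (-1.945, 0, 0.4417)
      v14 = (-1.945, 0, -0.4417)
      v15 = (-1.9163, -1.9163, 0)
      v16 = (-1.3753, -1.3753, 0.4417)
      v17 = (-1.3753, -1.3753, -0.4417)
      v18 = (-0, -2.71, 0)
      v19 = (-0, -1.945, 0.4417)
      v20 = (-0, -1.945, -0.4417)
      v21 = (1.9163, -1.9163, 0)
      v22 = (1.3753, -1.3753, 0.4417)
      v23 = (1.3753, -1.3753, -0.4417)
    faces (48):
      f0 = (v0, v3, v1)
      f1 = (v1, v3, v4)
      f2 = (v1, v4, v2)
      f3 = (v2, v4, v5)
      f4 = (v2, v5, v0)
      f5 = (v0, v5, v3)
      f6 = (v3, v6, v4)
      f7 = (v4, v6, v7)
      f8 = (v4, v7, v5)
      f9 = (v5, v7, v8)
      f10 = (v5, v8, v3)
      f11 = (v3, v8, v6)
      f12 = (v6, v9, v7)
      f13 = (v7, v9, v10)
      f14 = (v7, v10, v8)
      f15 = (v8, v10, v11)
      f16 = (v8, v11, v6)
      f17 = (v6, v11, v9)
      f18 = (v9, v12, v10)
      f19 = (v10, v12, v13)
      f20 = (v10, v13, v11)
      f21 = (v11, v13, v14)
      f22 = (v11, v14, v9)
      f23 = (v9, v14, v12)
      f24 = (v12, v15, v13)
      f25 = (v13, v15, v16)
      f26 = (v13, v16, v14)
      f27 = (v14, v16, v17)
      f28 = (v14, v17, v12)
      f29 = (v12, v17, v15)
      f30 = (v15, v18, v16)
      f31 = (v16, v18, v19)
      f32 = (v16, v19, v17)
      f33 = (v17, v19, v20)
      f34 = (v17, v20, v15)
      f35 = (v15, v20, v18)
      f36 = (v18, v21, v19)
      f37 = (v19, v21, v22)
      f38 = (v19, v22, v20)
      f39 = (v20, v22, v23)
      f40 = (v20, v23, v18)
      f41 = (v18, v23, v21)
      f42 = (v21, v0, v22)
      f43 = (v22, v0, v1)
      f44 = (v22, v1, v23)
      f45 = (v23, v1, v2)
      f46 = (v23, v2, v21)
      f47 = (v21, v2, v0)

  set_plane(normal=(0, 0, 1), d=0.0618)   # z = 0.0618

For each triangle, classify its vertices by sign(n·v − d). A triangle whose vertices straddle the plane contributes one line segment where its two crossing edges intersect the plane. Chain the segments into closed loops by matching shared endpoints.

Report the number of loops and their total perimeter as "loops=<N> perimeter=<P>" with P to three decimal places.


loops=2 perimeter=27.847

Straddling triangles (32 of 48):
  (v0,v3,v1) [--+] → (1.92032, 1.64818, 0.0618)–(2.60297, 0, 0.0618)  len=1.7840
  (v1,v3,v4) [+-+] → (1.92032, 1.64818, 0.0618)–(1.84061, 1.84061, 0.0618)  len=0.2083
  (v1,v4,v2) [++-] → (1.6203, 0.783862, 0.0618)–(1.945, 0, 0.0618)  len=0.8485
  (v2,v4,v5) [-+-] → (1.6203, 0.783862, 0.0618)–(1.3753, 1.3753, 0.0618)  len=0.6402
  (v3,v6,v4) [--+] → (0.192424, 2.52326, 0.0618)–(1.84061, 1.84061, 0.0618)  len=1.7840
  (v4,v6,v7) [+-+] → (0.192424, 2.52326, 0.0618)–(0, 2.60297, 0.0618)  len=0.2083
  (v4,v7,v5) [++-] → (0.591438, 1.7, 0.0618)–(1.3753, 1.3753, 0.0618)  len=0.8485
  (v5,v7,v8) [-+-] → (0.591438, 1.7, 0.0618)–(0, 1.945, 0.0618)  len=0.6402
  (v6,v9,v7) [--+] → (-1.64818, 1.92032, 0.0618)–(0, 2.60297, 0.0618)  len=1.7840
  (v7,v9,v10) [+-+] → (-1.64818, 1.92032, 0.0618)–(-1.84061, 1.84061, 0.0618)  len=0.2083
  (v7,v10,v8) [++-] → (-0.783862, 1.6203, 0.0618)–(0, 1.945, 0.0618)  len=0.8485
  (v8,v10,v11) [-+-] → (-0.783862, 1.6203, 0.0618)–(-1.3753, 1.3753, 0.0618)  len=0.6402
  (v9,v12,v10) [--+] → (-2.52326, 0.192424, 0.0618)–(-1.84061, 1.84061, 0.0618)  len=1.7840
  (v10,v12,v13) [+-+] → (-2.52326, 0.192424, 0.0618)–(-2.60297, 0, 0.0618)  len=0.2083
  (v10,v13,v11) [++-] → (-1.7, 0.591438, 0.0618)–(-1.3753, 1.3753, 0.0618)  len=0.8485
  (v11,v13,v14) [-+-] → (-1.7, 0.591438, 0.0618)–(-1.945, 0, 0.0618)  len=0.6402
  (v12,v15,v13) [--+] → (-1.92032, -1.64818, 0.0618)–(-2.60297, 0, 0.0618)  len=1.7840
  (v13,v15,v16) [+-+] → (-1.92032, -1.64818, 0.0618)–(-1.84061, -1.84061, 0.0618)  len=0.2083
  (v13,v16,v14) [++-] → (-1.6203, -0.783862, 0.0618)–(-1.945, 0, 0.0618)  len=0.8485
  (v14,v16,v17) [-+-] → (-1.6203, -0.783862, 0.0618)–(-1.3753, -1.3753, 0.0618)  len=0.6402
  (v15,v18,v16) [--+] → (-0.192424, -2.52326, 0.0618)–(-1.84061, -1.84061, 0.0618)  len=1.7840
  (v16,v18,v19) [+-+] → (-0.192424, -2.52326, 0.0618)–(0, -2.60297, 0.0618)  len=0.2083
  (v16,v19,v17) [++-] → (-0.591438, -1.7, 0.0618)–(-1.3753, -1.3753, 0.0618)  len=0.8485
  (v17,v19,v20) [-+-] → (-0.591438, -1.7, 0.0618)–(0, -1.945, 0.0618)  len=0.6402
  (v18,v21,v19) [--+] → (1.64818, -1.92032, 0.0618)–(0, -2.60297, 0.0618)  len=1.7840
  (v19,v21,v22) [+-+] → (1.64818, -1.92032, 0.0618)–(1.84061, -1.84061, 0.0618)  len=0.2083
  (v19,v22,v20) [++-] → (0.783862, -1.6203, 0.0618)–(0, -1.945, 0.0618)  len=0.8485
  (v20,v22,v23) [-+-] → (0.783862, -1.6203, 0.0618)–(1.3753, -1.3753, 0.0618)  len=0.6402
  (v21,v0,v22) [--+] → (2.52326, -0.192424, 0.0618)–(1.84061, -1.84061, 0.0618)  len=1.7840
  (v22,v0,v1) [+-+] → (2.52326, -0.192424, 0.0618)–(2.60297, 0, 0.0618)  len=0.2083
  (v22,v1,v23) [++-] → (1.7, -0.591438, 0.0618)–(1.3753, -1.3753, 0.0618)  len=0.8485
  (v23,v1,v2) [-+-] → (1.7, -0.591438, 0.0618)–(1.945, 0, 0.0618)  len=0.6402

Chained into 2 loop(s):
  loop 1: 16 segments, perimeter = 15.9379
  loop 2: 16 segments, perimeter = 11.9090
Total perimeter = 27.847


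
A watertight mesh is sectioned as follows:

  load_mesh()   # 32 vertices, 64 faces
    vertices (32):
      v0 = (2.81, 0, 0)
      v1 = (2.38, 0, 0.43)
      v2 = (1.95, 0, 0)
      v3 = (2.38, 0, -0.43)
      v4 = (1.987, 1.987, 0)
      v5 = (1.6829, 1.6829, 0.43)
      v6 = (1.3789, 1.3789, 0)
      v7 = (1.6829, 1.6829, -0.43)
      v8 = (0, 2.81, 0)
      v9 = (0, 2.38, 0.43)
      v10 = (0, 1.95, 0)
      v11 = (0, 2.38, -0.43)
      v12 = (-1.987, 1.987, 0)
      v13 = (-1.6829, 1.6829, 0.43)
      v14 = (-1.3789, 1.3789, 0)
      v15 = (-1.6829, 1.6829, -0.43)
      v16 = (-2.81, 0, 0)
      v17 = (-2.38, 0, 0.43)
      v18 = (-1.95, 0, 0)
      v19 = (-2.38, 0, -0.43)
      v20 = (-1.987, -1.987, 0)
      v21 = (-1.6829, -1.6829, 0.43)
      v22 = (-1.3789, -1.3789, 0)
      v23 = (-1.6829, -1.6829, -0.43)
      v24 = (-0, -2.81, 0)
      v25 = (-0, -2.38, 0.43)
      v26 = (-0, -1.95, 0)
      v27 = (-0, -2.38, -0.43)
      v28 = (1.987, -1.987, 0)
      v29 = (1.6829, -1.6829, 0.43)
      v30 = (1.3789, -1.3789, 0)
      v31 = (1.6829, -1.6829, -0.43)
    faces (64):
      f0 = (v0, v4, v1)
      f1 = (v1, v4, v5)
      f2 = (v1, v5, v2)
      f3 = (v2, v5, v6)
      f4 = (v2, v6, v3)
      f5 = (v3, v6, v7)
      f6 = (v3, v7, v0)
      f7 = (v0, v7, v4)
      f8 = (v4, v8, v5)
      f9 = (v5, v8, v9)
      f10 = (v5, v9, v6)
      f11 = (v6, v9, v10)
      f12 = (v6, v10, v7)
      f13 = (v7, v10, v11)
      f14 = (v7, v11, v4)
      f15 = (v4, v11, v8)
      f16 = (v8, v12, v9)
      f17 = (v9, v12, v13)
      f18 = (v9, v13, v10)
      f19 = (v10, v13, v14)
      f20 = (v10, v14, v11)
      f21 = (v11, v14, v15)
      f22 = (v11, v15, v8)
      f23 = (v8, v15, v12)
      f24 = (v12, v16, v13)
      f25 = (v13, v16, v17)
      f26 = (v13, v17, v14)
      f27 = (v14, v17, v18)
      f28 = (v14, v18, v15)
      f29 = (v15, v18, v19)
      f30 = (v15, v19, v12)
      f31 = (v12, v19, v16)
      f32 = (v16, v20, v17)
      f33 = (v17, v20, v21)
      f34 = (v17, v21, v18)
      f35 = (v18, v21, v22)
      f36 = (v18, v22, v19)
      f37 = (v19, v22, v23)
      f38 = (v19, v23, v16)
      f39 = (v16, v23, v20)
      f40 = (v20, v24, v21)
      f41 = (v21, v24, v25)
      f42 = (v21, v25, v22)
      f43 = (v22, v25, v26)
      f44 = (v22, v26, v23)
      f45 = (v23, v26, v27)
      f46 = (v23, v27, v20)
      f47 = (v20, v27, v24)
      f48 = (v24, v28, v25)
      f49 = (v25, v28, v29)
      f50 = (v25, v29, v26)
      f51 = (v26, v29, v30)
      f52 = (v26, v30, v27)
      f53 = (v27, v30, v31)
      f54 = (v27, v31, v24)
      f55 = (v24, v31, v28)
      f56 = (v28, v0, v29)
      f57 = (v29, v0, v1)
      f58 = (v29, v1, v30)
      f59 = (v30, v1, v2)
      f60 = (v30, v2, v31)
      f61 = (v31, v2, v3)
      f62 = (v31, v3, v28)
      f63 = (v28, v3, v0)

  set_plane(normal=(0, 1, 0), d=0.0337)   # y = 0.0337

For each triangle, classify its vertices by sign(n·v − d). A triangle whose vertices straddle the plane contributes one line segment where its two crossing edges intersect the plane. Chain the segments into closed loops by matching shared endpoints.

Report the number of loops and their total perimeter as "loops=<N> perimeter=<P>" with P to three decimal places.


loops=2 perimeter=4.865

Straddling triangles (16 of 64):
  (v0,v4,v1) [-+-] → (2.79604, 0.0337, 0)–(2.37333, 0.0337, 0.422707)  len=0.5978
  (v1,v4,v5) [-++] → (2.37333, 0.0337, 0.422707)–(2.36604, 0.0337, 0.43)  len=0.0103
  (v1,v5,v2) [-+-] → (2.36604, 0.0337, 0.43)–(1.94465, 0.0337, 0.00861073)  len=0.5959
  (v2,v5,v6) [-++] → (1.94465, 0.0337, 0.00861073)–(1.93604, 0.0337, 0)  len=0.0122
  (v2,v6,v3) [-+-] → (1.93604, 0.0337, 0)–(2.35553, 0.0337, -0.419491)  len=0.5932
  (v3,v6,v7) [-++] → (2.35553, 0.0337, -0.419491)–(2.36604, 0.0337, -0.43)  len=0.0149
  (v3,v7,v0) [-+-] → (2.36604, 0.0337, -0.43)–(2.78743, 0.0337, -0.00861073)  len=0.5959
  (v0,v7,v4) [-++] → (2.78743, 0.0337, -0.00861073)–(2.79604, 0.0337, 0)  len=0.0122
  (v12,v16,v13) [+-+] → (-2.79604, 0.0337, 0)–(-2.78743, 0.0337, 0.00861073)  len=0.0122
  (v13,v16,v17) [+--] → (-2.78743, 0.0337, 0.00861073)–(-2.36604, 0.0337, 0.43)  len=0.5959
  (v13,v17,v14) [+-+] → (-2.36604, 0.0337, 0.43)–(-2.35553, 0.0337, 0.419491)  len=0.0149
  (v14,v17,v18) [+--] → (-2.35553, 0.0337, 0.419491)–(-1.93604, 0.0337, 0)  len=0.5932
  (v14,v18,v15) [+-+] → (-1.93604, 0.0337, 0)–(-1.94465, 0.0337, -0.00861073)  len=0.0122
  (v15,v18,v19) [+--] → (-1.94465, 0.0337, -0.00861073)–(-2.36604, 0.0337, -0.43)  len=0.5959
  (v15,v19,v12) [+-+] → (-2.36604, 0.0337, -0.43)–(-2.37333, 0.0337, -0.422707)  len=0.0103
  (v12,v19,v16) [+--] → (-2.37333, 0.0337, -0.422707)–(-2.79604, 0.0337, 0)  len=0.5978

Chained into 2 loop(s):
  loop 1: 8 segments, perimeter = 2.4324
  loop 2: 8 segments, perimeter = 2.4324
Total perimeter = 4.865


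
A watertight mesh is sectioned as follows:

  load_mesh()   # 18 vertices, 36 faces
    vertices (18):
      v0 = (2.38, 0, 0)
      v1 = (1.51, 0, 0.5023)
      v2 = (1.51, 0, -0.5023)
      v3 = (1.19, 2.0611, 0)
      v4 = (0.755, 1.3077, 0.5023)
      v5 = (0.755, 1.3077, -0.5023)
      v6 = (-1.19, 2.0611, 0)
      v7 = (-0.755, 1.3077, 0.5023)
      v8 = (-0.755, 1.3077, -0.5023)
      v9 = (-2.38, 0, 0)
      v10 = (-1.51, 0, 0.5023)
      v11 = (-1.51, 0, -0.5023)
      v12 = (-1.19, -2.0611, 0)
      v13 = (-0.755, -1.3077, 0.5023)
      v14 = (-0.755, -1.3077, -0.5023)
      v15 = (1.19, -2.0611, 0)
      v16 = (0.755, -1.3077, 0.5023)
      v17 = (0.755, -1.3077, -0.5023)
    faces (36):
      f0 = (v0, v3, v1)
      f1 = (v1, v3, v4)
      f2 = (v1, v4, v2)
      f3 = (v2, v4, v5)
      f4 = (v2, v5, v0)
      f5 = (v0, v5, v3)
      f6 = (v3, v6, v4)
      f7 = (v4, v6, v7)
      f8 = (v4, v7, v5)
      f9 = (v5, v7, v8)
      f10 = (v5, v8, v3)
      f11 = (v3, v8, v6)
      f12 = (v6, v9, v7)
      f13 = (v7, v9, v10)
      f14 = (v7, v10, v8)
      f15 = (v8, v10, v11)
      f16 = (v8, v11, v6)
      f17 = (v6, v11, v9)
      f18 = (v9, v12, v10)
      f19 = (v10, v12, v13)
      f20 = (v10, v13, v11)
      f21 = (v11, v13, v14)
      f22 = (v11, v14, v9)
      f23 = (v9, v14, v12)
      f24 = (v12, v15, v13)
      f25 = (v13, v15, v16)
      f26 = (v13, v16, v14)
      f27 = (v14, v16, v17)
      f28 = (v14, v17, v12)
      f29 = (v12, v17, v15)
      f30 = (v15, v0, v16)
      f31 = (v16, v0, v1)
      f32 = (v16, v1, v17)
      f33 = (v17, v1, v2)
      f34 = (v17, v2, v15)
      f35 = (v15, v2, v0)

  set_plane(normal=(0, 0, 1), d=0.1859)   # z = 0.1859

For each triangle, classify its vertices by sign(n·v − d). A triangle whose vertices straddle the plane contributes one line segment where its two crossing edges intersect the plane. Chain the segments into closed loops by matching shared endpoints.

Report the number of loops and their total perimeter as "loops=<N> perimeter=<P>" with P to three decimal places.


loops=2 perimeter=21.408

Straddling triangles (24 of 36):
  (v0,v3,v1) [--+] → (1.30843, 1.29829, 0.1859)–(2.05802, 0, 0.1859)  len=1.4991
  (v1,v3,v4) [+-+] → (1.30843, 1.29829, 0.1859)–(1.02901, 1.78227, 0.1859)  len=0.5588
  (v1,v4,v2) [++-] → (0.992788, 0.895838, 0.1859)–(1.51, 0, 0.1859)  len=1.0344
  (v2,v4,v5) [-+-] → (0.992788, 0.895838, 0.1859)–(0.755, 1.3077, 0.1859)  len=0.4756
  (v3,v6,v4) [--+] → (-0.47016, 1.78227, 0.1859)–(1.02901, 1.78227, 0.1859)  len=1.4992
  (v4,v6,v7) [+-+] → (-0.47016, 1.78227, 0.1859)–(-1.02901, 1.78227, 0.1859)  len=0.5588
  (v4,v7,v5) [++-] → (-0.279424, 1.3077, 0.1859)–(0.755, 1.3077, 0.1859)  len=1.0344
  (v5,v7,v8) [-+-] → (-0.279424, 1.3077, 0.1859)–(-0.755, 1.3077, 0.1859)  len=0.4756
  (v6,v9,v7) [--+] → (-1.77859, 0.483977, 0.1859)–(-1.02901, 1.78227, 0.1859)  len=1.4991
  (v7,v9,v10) [+-+] → (-1.77859, 0.483977, 0.1859)–(-2.05802, 0, 0.1859)  len=0.5588
  (v7,v10,v8) [++-] → (-1.27221, 0.411862, 0.1859)–(-0.755, 1.3077, 0.1859)  len=1.0344
  (v8,v10,v11) [-+-] → (-1.27221, 0.411862, 0.1859)–(-1.51, 0, 0.1859)  len=0.4756
  (v9,v12,v10) [--+] → (-1.30843, -1.29829, 0.1859)–(-2.05802, 0, 0.1859)  len=1.4991
  (v10,v12,v13) [+-+] → (-1.30843, -1.29829, 0.1859)–(-1.02901, -1.78227, 0.1859)  len=0.5588
  (v10,v13,v11) [++-] → (-0.992788, -0.895838, 0.1859)–(-1.51, 0, 0.1859)  len=1.0344
  (v11,v13,v14) [-+-] → (-0.992788, -0.895838, 0.1859)–(-0.755, -1.3077, 0.1859)  len=0.4756
  (v12,v15,v13) [--+] → (0.47016, -1.78227, 0.1859)–(-1.02901, -1.78227, 0.1859)  len=1.4992
  (v13,v15,v16) [+-+] → (0.47016, -1.78227, 0.1859)–(1.02901, -1.78227, 0.1859)  len=0.5588
  (v13,v16,v14) [++-] → (0.279424, -1.3077, 0.1859)–(-0.755, -1.3077, 0.1859)  len=1.0344
  (v14,v16,v17) [-+-] → (0.279424, -1.3077, 0.1859)–(0.755, -1.3077, 0.1859)  len=0.4756
  (v15,v0,v16) [--+] → (1.77859, -0.483977, 0.1859)–(1.02901, -1.78227, 0.1859)  len=1.4991
  (v16,v0,v1) [+-+] → (1.77859, -0.483977, 0.1859)–(2.05802, 0, 0.1859)  len=0.5588
  (v16,v1,v17) [++-] → (1.27221, -0.411862, 0.1859)–(0.755, -1.3077, 0.1859)  len=1.0344
  (v17,v1,v2) [-+-] → (1.27221, -0.411862, 0.1859)–(1.51, 0, 0.1859)  len=0.4756

Chained into 2 loop(s):
  loop 1: 12 segments, perimeter = 12.3480
  loop 2: 12 segments, perimeter = 9.0600
Total perimeter = 21.408
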